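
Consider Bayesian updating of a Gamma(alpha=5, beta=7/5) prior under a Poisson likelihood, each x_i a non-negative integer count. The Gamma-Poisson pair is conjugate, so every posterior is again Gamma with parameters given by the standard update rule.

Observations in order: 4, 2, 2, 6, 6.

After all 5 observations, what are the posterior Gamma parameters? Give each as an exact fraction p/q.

alpha=25, beta=32/5

obs 1: x=4 → posterior Gamma(9, 12/5)
obs 2: x=2 → posterior Gamma(11, 17/5)
obs 3: x=2 → posterior Gamma(13, 22/5)
obs 4: x=6 → posterior Gamma(19, 27/5)
obs 5: x=6 → posterior Gamma(25, 32/5)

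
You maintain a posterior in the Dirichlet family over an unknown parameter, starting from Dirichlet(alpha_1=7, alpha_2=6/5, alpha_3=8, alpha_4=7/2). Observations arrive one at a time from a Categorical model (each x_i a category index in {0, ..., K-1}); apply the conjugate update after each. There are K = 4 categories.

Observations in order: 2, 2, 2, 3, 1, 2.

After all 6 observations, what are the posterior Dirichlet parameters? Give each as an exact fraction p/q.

alpha_1=7, alpha_2=11/5, alpha_3=12, alpha_4=9/2

obs 1: x=2 → posterior Dirichlet(7, 6/5, 9, 7/2)
obs 2: x=2 → posterior Dirichlet(7, 6/5, 10, 7/2)
obs 3: x=2 → posterior Dirichlet(7, 6/5, 11, 7/2)
obs 4: x=3 → posterior Dirichlet(7, 6/5, 11, 9/2)
obs 5: x=1 → posterior Dirichlet(7, 11/5, 11, 9/2)
obs 6: x=2 → posterior Dirichlet(7, 11/5, 12, 9/2)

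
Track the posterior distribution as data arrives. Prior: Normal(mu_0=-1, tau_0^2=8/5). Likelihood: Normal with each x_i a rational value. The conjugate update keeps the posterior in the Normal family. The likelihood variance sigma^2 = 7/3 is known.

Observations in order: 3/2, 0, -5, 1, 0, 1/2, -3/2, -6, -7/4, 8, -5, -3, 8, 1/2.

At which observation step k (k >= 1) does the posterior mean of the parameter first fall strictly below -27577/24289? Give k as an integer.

obs 1: x=3/2 → posterior Normal(1/59, 56/59)
obs 2: x=0 → posterior Normal(1/83, 56/83)
obs 3: x=-5 → posterior Normal(-119/107, 56/107)
obs 4: x=1 → posterior Normal(-95/131, 56/131)
obs 5: x=0 → posterior Normal(-19/31, 56/155)
obs 6: x=1/2 → posterior Normal(-83/179, 56/179)
obs 7: x=-3/2 → posterior Normal(-17/29, 8/29)
obs 8: x=-6 → posterior Normal(-263/227, 56/227)
obs 9: x=-7/4 → posterior Normal(-305/251, 56/251)
obs 10: x=8 → posterior Normal(-113/275, 56/275)
obs 11: x=-5 → posterior Normal(-233/299, 56/299)
obs 12: x=-3 → posterior Normal(-305/323, 56/323)
obs 13: x=8 → posterior Normal(-113/347, 56/347)
obs 14: x=1/2 → posterior Normal(-101/371, 8/53)

k = 8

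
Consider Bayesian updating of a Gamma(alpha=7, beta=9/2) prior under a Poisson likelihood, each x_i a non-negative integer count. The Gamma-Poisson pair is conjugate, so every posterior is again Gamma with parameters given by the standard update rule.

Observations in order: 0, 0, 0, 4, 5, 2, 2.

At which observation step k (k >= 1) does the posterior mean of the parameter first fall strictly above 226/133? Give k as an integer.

k = 6

obs 1: x=0 → posterior Gamma(7, 11/2)
obs 2: x=0 → posterior Gamma(7, 13/2)
obs 3: x=0 → posterior Gamma(7, 15/2)
obs 4: x=4 → posterior Gamma(11, 17/2)
obs 5: x=5 → posterior Gamma(16, 19/2)
obs 6: x=2 → posterior Gamma(18, 21/2)
obs 7: x=2 → posterior Gamma(20, 23/2)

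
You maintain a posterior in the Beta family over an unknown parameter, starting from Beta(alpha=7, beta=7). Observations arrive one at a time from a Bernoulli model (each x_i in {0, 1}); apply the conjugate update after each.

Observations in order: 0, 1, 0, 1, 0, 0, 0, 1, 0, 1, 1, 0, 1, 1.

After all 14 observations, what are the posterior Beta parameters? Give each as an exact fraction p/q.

obs 1: x=0 → posterior Beta(7, 8)
obs 2: x=1 → posterior Beta(8, 8)
obs 3: x=0 → posterior Beta(8, 9)
obs 4: x=1 → posterior Beta(9, 9)
obs 5: x=0 → posterior Beta(9, 10)
obs 6: x=0 → posterior Beta(9, 11)
obs 7: x=0 → posterior Beta(9, 12)
obs 8: x=1 → posterior Beta(10, 12)
obs 9: x=0 → posterior Beta(10, 13)
obs 10: x=1 → posterior Beta(11, 13)
obs 11: x=1 → posterior Beta(12, 13)
obs 12: x=0 → posterior Beta(12, 14)
obs 13: x=1 → posterior Beta(13, 14)
obs 14: x=1 → posterior Beta(14, 14)

alpha=14, beta=14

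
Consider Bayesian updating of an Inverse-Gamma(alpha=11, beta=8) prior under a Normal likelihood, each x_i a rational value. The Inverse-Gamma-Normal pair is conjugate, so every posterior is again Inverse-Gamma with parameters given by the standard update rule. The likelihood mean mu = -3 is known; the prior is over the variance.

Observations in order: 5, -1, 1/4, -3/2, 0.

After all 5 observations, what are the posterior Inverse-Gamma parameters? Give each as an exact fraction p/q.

obs 1: x=5 → posterior Inverse-Gamma(23/2, 40)
obs 2: x=-1 → posterior Inverse-Gamma(12, 42)
obs 3: x=1/4 → posterior Inverse-Gamma(25/2, 1513/32)
obs 4: x=-3/2 → posterior Inverse-Gamma(13, 1549/32)
obs 5: x=0 → posterior Inverse-Gamma(27/2, 1693/32)

alpha=27/2, beta=1693/32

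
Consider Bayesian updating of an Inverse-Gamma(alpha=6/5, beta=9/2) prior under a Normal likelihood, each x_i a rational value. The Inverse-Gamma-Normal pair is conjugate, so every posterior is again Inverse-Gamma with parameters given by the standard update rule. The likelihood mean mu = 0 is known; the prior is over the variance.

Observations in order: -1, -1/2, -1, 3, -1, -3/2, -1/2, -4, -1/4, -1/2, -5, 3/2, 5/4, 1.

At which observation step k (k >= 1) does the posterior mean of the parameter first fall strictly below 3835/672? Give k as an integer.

k = 2

obs 1: x=-1 → posterior Inverse-Gamma(17/10, 5)
obs 2: x=-1/2 → posterior Inverse-Gamma(11/5, 41/8)
obs 3: x=-1 → posterior Inverse-Gamma(27/10, 45/8)
obs 4: x=3 → posterior Inverse-Gamma(16/5, 81/8)
obs 5: x=-1 → posterior Inverse-Gamma(37/10, 85/8)
obs 6: x=-3/2 → posterior Inverse-Gamma(21/5, 47/4)
obs 7: x=-1/2 → posterior Inverse-Gamma(47/10, 95/8)
obs 8: x=-4 → posterior Inverse-Gamma(26/5, 159/8)
obs 9: x=-1/4 → posterior Inverse-Gamma(57/10, 637/32)
obs 10: x=-1/2 → posterior Inverse-Gamma(31/5, 641/32)
obs 11: x=-5 → posterior Inverse-Gamma(67/10, 1041/32)
obs 12: x=3/2 → posterior Inverse-Gamma(36/5, 1077/32)
obs 13: x=5/4 → posterior Inverse-Gamma(77/10, 551/16)
obs 14: x=1 → posterior Inverse-Gamma(41/5, 559/16)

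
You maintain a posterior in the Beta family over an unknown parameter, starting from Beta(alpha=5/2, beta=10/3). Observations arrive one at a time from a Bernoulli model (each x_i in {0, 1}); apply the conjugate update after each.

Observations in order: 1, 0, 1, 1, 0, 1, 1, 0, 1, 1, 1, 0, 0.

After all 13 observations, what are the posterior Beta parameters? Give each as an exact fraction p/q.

alpha=21/2, beta=25/3

obs 1: x=1 → posterior Beta(7/2, 10/3)
obs 2: x=0 → posterior Beta(7/2, 13/3)
obs 3: x=1 → posterior Beta(9/2, 13/3)
obs 4: x=1 → posterior Beta(11/2, 13/3)
obs 5: x=0 → posterior Beta(11/2, 16/3)
obs 6: x=1 → posterior Beta(13/2, 16/3)
obs 7: x=1 → posterior Beta(15/2, 16/3)
obs 8: x=0 → posterior Beta(15/2, 19/3)
obs 9: x=1 → posterior Beta(17/2, 19/3)
obs 10: x=1 → posterior Beta(19/2, 19/3)
obs 11: x=1 → posterior Beta(21/2, 19/3)
obs 12: x=0 → posterior Beta(21/2, 22/3)
obs 13: x=0 → posterior Beta(21/2, 25/3)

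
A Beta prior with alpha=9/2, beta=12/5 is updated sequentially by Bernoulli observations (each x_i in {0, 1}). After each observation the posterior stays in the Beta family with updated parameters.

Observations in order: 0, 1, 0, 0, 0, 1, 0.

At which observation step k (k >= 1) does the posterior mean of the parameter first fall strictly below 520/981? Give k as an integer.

k = 4

obs 1: x=0 → posterior Beta(9/2, 17/5)
obs 2: x=1 → posterior Beta(11/2, 17/5)
obs 3: x=0 → posterior Beta(11/2, 22/5)
obs 4: x=0 → posterior Beta(11/2, 27/5)
obs 5: x=0 → posterior Beta(11/2, 32/5)
obs 6: x=1 → posterior Beta(13/2, 32/5)
obs 7: x=0 → posterior Beta(13/2, 37/5)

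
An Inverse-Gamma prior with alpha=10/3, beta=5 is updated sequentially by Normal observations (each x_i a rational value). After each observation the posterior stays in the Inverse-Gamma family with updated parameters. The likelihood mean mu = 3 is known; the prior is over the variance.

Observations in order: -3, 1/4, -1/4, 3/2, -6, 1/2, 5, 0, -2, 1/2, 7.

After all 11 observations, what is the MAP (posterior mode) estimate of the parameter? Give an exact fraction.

obs 1: x=-3 → posterior Inverse-Gamma(23/6, 23)
obs 2: x=1/4 → posterior Inverse-Gamma(13/3, 857/32)
obs 3: x=-1/4 → posterior Inverse-Gamma(29/6, 513/16)
obs 4: x=3/2 → posterior Inverse-Gamma(16/3, 531/16)
obs 5: x=-6 → posterior Inverse-Gamma(35/6, 1179/16)
obs 6: x=1/2 → posterior Inverse-Gamma(19/3, 1229/16)
obs 7: x=5 → posterior Inverse-Gamma(41/6, 1261/16)
obs 8: x=0 → posterior Inverse-Gamma(22/3, 1333/16)
obs 9: x=-2 → posterior Inverse-Gamma(47/6, 1533/16)
obs 10: x=1/2 → posterior Inverse-Gamma(25/3, 1583/16)
obs 11: x=7 → posterior Inverse-Gamma(53/6, 1711/16)

87/8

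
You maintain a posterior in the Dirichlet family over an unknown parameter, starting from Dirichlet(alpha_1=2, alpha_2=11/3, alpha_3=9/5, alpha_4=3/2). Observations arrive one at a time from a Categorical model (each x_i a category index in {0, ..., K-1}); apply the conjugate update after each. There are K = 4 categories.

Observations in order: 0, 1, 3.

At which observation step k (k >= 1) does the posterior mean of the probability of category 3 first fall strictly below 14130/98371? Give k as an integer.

k = 2

obs 1: x=0 → posterior Dirichlet(3, 11/3, 9/5, 3/2)
obs 2: x=1 → posterior Dirichlet(3, 14/3, 9/5, 3/2)
obs 3: x=3 → posterior Dirichlet(3, 14/3, 9/5, 5/2)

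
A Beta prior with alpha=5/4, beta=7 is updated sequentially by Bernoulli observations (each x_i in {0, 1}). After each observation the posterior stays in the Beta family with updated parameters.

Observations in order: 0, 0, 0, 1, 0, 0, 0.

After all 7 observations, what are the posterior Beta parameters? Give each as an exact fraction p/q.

alpha=9/4, beta=13

obs 1: x=0 → posterior Beta(5/4, 8)
obs 2: x=0 → posterior Beta(5/4, 9)
obs 3: x=0 → posterior Beta(5/4, 10)
obs 4: x=1 → posterior Beta(9/4, 10)
obs 5: x=0 → posterior Beta(9/4, 11)
obs 6: x=0 → posterior Beta(9/4, 12)
obs 7: x=0 → posterior Beta(9/4, 13)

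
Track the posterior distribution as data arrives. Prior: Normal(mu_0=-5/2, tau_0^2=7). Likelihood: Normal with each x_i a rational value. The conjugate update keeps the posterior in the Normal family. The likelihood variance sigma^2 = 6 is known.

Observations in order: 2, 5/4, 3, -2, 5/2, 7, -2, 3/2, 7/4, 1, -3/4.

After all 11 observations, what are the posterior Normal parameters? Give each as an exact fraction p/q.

obs 1: x=2 → posterior Normal(-1/13, 42/13)
obs 2: x=5/4 → posterior Normal(31/80, 21/10)
obs 3: x=3 → posterior Normal(115/108, 14/9)
obs 4: x=-2 → posterior Normal(59/136, 21/17)
obs 5: x=5/2 → posterior Normal(129/164, 42/41)
obs 6: x=7 → posterior Normal(325/192, 7/8)
obs 7: x=-2 → posterior Normal(269/220, 42/55)
obs 8: x=3/2 → posterior Normal(311/248, 21/31)
obs 9: x=7/4 → posterior Normal(30/23, 14/23)
obs 10: x=1 → posterior Normal(97/76, 21/38)
obs 11: x=-3/4 → posterior Normal(367/332, 42/83)

mu_0=367/332, tau_0^2=42/83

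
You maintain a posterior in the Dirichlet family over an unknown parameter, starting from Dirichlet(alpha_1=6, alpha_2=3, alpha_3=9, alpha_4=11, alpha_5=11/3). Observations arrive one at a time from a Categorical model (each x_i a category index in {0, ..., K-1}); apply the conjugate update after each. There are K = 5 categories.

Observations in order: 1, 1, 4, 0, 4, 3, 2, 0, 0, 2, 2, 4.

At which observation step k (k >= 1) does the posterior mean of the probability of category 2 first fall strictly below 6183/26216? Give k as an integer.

k = 6

obs 1: x=1 → posterior Dirichlet(6, 4, 9, 11, 11/3)
obs 2: x=1 → posterior Dirichlet(6, 5, 9, 11, 11/3)
obs 3: x=4 → posterior Dirichlet(6, 5, 9, 11, 14/3)
obs 4: x=0 → posterior Dirichlet(7, 5, 9, 11, 14/3)
obs 5: x=4 → posterior Dirichlet(7, 5, 9, 11, 17/3)
obs 6: x=3 → posterior Dirichlet(7, 5, 9, 12, 17/3)
obs 7: x=2 → posterior Dirichlet(7, 5, 10, 12, 17/3)
obs 8: x=0 → posterior Dirichlet(8, 5, 10, 12, 17/3)
obs 9: x=0 → posterior Dirichlet(9, 5, 10, 12, 17/3)
obs 10: x=2 → posterior Dirichlet(9, 5, 11, 12, 17/3)
obs 11: x=2 → posterior Dirichlet(9, 5, 12, 12, 17/3)
obs 12: x=4 → posterior Dirichlet(9, 5, 12, 12, 20/3)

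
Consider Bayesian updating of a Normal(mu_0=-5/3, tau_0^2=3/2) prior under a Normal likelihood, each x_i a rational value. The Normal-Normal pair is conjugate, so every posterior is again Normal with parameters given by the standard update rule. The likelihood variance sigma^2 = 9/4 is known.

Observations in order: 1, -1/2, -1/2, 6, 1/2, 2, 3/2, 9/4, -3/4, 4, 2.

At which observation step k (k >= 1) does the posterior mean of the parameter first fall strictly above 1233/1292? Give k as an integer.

k = 8

obs 1: x=1 → posterior Normal(-3/5, 9/10)
obs 2: x=-1/2 → posterior Normal(-4/7, 9/14)
obs 3: x=-1/2 → posterior Normal(-5/9, 1/2)
obs 4: x=6 → posterior Normal(7/11, 9/22)
obs 5: x=1/2 → posterior Normal(8/13, 9/26)
obs 6: x=2 → posterior Normal(4/5, 3/10)
obs 7: x=3/2 → posterior Normal(15/17, 9/34)
obs 8: x=9/4 → posterior Normal(39/38, 9/38)
obs 9: x=-3/4 → posterior Normal(6/7, 3/14)
obs 10: x=4 → posterior Normal(26/23, 9/46)
obs 11: x=2 → posterior Normal(6/5, 9/50)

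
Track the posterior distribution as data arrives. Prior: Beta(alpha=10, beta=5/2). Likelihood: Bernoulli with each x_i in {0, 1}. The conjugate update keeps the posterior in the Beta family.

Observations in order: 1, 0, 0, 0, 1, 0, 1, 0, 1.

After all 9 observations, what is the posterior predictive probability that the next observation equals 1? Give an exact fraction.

obs 1: x=1 → posterior Beta(11, 5/2)
obs 2: x=0 → posterior Beta(11, 7/2)
obs 3: x=0 → posterior Beta(11, 9/2)
obs 4: x=0 → posterior Beta(11, 11/2)
obs 5: x=1 → posterior Beta(12, 11/2)
obs 6: x=0 → posterior Beta(12, 13/2)
obs 7: x=1 → posterior Beta(13, 13/2)
obs 8: x=0 → posterior Beta(13, 15/2)
obs 9: x=1 → posterior Beta(14, 15/2)

28/43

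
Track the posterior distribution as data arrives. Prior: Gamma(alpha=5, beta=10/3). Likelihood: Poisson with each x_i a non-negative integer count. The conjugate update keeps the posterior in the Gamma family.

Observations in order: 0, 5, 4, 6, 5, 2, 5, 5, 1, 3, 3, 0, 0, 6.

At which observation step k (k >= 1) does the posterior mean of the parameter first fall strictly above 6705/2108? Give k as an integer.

obs 1: x=0 → posterior Gamma(5, 13/3)
obs 2: x=5 → posterior Gamma(10, 16/3)
obs 3: x=4 → posterior Gamma(14, 19/3)
obs 4: x=6 → posterior Gamma(20, 22/3)
obs 5: x=5 → posterior Gamma(25, 25/3)
obs 6: x=2 → posterior Gamma(27, 28/3)
obs 7: x=5 → posterior Gamma(32, 31/3)
obs 8: x=5 → posterior Gamma(37, 34/3)
obs 9: x=1 → posterior Gamma(38, 37/3)
obs 10: x=3 → posterior Gamma(41, 40/3)
obs 11: x=3 → posterior Gamma(44, 43/3)
obs 12: x=0 → posterior Gamma(44, 46/3)
obs 13: x=0 → posterior Gamma(44, 49/3)
obs 14: x=6 → posterior Gamma(50, 52/3)

k = 8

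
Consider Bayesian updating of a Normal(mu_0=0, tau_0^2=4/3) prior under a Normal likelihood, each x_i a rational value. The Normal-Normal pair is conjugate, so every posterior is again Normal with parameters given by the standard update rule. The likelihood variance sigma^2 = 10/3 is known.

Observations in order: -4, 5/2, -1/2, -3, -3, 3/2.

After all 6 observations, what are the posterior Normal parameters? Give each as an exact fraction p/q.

obs 1: x=-4 → posterior Normal(-8/7, 20/21)
obs 2: x=5/2 → posterior Normal(-1/3, 20/27)
obs 3: x=-1/2 → posterior Normal(-4/11, 20/33)
obs 4: x=-3 → posterior Normal(-10/13, 20/39)
obs 5: x=-3 → posterior Normal(-16/15, 4/9)
obs 6: x=3/2 → posterior Normal(-13/17, 20/51)

mu_0=-13/17, tau_0^2=20/51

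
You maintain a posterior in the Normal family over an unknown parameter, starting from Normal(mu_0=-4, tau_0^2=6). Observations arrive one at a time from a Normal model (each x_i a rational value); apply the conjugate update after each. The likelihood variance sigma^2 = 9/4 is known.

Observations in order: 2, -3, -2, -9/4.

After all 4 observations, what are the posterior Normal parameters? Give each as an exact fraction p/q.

mu_0=-54/35, tau_0^2=18/35

obs 1: x=2 → posterior Normal(4/11, 18/11)
obs 2: x=-3 → posterior Normal(-20/19, 18/19)
obs 3: x=-2 → posterior Normal(-4/3, 2/3)
obs 4: x=-9/4 → posterior Normal(-54/35, 18/35)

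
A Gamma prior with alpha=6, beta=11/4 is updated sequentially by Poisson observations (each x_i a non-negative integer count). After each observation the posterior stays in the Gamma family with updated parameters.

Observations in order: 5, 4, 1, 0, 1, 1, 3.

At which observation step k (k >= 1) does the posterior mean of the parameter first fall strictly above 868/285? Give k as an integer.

k = 2

obs 1: x=5 → posterior Gamma(11, 15/4)
obs 2: x=4 → posterior Gamma(15, 19/4)
obs 3: x=1 → posterior Gamma(16, 23/4)
obs 4: x=0 → posterior Gamma(16, 27/4)
obs 5: x=1 → posterior Gamma(17, 31/4)
obs 6: x=1 → posterior Gamma(18, 35/4)
obs 7: x=3 → posterior Gamma(21, 39/4)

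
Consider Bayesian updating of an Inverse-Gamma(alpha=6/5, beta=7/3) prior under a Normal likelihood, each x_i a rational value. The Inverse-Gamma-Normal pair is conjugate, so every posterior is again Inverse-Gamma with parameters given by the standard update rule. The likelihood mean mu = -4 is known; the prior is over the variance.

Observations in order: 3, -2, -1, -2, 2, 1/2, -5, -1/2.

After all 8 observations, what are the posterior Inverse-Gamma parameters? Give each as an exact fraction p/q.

obs 1: x=3 → posterior Inverse-Gamma(17/10, 161/6)
obs 2: x=-2 → posterior Inverse-Gamma(11/5, 173/6)
obs 3: x=-1 → posterior Inverse-Gamma(27/10, 100/3)
obs 4: x=-2 → posterior Inverse-Gamma(16/5, 106/3)
obs 5: x=2 → posterior Inverse-Gamma(37/10, 160/3)
obs 6: x=1/2 → posterior Inverse-Gamma(21/5, 1523/24)
obs 7: x=-5 → posterior Inverse-Gamma(47/10, 1535/24)
obs 8: x=-1/2 → posterior Inverse-Gamma(26/5, 841/12)

alpha=26/5, beta=841/12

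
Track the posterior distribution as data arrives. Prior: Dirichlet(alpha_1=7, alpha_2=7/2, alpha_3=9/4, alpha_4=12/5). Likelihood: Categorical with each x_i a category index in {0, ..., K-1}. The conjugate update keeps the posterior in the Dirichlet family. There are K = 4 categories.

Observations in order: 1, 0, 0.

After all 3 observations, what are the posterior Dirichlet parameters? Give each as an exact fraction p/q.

alpha_1=9, alpha_2=9/2, alpha_3=9/4, alpha_4=12/5

obs 1: x=1 → posterior Dirichlet(7, 9/2, 9/4, 12/5)
obs 2: x=0 → posterior Dirichlet(8, 9/2, 9/4, 12/5)
obs 3: x=0 → posterior Dirichlet(9, 9/2, 9/4, 12/5)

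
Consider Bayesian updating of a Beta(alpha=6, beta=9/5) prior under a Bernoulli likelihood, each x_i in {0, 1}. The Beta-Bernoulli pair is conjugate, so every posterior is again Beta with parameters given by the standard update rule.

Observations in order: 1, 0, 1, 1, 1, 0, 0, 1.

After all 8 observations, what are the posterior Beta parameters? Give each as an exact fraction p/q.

alpha=11, beta=24/5

obs 1: x=1 → posterior Beta(7, 9/5)
obs 2: x=0 → posterior Beta(7, 14/5)
obs 3: x=1 → posterior Beta(8, 14/5)
obs 4: x=1 → posterior Beta(9, 14/5)
obs 5: x=1 → posterior Beta(10, 14/5)
obs 6: x=0 → posterior Beta(10, 19/5)
obs 7: x=0 → posterior Beta(10, 24/5)
obs 8: x=1 → posterior Beta(11, 24/5)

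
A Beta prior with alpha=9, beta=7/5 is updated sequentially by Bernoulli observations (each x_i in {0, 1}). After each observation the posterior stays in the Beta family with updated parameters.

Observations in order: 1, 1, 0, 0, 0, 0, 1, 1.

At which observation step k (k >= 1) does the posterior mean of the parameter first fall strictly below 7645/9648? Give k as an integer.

k = 4

obs 1: x=1 → posterior Beta(10, 7/5)
obs 2: x=1 → posterior Beta(11, 7/5)
obs 3: x=0 → posterior Beta(11, 12/5)
obs 4: x=0 → posterior Beta(11, 17/5)
obs 5: x=0 → posterior Beta(11, 22/5)
obs 6: x=0 → posterior Beta(11, 27/5)
obs 7: x=1 → posterior Beta(12, 27/5)
obs 8: x=1 → posterior Beta(13, 27/5)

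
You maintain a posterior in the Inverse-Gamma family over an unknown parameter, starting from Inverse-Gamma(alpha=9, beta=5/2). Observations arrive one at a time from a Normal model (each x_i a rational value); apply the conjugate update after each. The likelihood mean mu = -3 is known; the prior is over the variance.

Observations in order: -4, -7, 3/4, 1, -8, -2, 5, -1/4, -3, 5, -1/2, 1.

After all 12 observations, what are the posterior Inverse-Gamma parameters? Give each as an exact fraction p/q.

alpha=15, beta=1887/16

obs 1: x=-4 → posterior Inverse-Gamma(19/2, 3)
obs 2: x=-7 → posterior Inverse-Gamma(10, 11)
obs 3: x=3/4 → posterior Inverse-Gamma(21/2, 577/32)
obs 4: x=1 → posterior Inverse-Gamma(11, 833/32)
obs 5: x=-8 → posterior Inverse-Gamma(23/2, 1233/32)
obs 6: x=-2 → posterior Inverse-Gamma(12, 1249/32)
obs 7: x=5 → posterior Inverse-Gamma(25/2, 2273/32)
obs 8: x=-1/4 → posterior Inverse-Gamma(13, 1197/16)
obs 9: x=-3 → posterior Inverse-Gamma(27/2, 1197/16)
obs 10: x=5 → posterior Inverse-Gamma(14, 1709/16)
obs 11: x=-1/2 → posterior Inverse-Gamma(29/2, 1759/16)
obs 12: x=1 → posterior Inverse-Gamma(15, 1887/16)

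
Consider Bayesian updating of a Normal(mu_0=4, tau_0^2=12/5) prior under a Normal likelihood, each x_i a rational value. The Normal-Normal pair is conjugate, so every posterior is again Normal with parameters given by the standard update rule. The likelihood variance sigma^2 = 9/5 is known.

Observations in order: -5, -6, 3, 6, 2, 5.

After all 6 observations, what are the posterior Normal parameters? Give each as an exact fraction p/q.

obs 1: x=-5 → posterior Normal(-8/7, 36/35)
obs 2: x=-6 → posterior Normal(-32/11, 36/55)
obs 3: x=3 → posterior Normal(-4/3, 12/25)
obs 4: x=6 → posterior Normal(4/19, 36/95)
obs 5: x=2 → posterior Normal(12/23, 36/115)
obs 6: x=5 → posterior Normal(32/27, 4/15)

mu_0=32/27, tau_0^2=4/15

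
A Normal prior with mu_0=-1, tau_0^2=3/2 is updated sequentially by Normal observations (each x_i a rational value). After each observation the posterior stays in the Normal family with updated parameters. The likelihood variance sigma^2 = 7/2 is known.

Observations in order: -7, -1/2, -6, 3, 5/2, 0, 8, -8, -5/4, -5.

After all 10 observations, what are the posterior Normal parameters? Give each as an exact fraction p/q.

obs 1: x=-7 → posterior Normal(-14/5, 21/20)
obs 2: x=-1/2 → posterior Normal(-59/26, 21/26)
obs 3: x=-6 → posterior Normal(-95/32, 21/32)
obs 4: x=3 → posterior Normal(-77/38, 21/38)
obs 5: x=5/2 → posterior Normal(-31/22, 21/44)
obs 6: x=0 → posterior Normal(-31/25, 21/50)
obs 7: x=8 → posterior Normal(-1/4, 3/8)
obs 8: x=-8 → posterior Normal(-1, 21/62)
obs 9: x=-5/4 → posterior Normal(-139/136, 21/68)
obs 10: x=-5 → posterior Normal(-199/148, 21/74)

mu_0=-199/148, tau_0^2=21/74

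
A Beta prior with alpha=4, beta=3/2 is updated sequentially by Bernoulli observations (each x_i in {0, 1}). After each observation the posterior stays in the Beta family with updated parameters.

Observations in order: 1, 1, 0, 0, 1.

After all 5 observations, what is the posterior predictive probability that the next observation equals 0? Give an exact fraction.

1/3

obs 1: x=1 → posterior Beta(5, 3/2)
obs 2: x=1 → posterior Beta(6, 3/2)
obs 3: x=0 → posterior Beta(6, 5/2)
obs 4: x=0 → posterior Beta(6, 7/2)
obs 5: x=1 → posterior Beta(7, 7/2)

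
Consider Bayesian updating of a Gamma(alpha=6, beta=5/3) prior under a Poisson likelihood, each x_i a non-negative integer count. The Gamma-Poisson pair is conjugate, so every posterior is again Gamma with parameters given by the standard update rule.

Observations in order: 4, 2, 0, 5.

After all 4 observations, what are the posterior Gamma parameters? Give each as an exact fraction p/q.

alpha=17, beta=17/3

obs 1: x=4 → posterior Gamma(10, 8/3)
obs 2: x=2 → posterior Gamma(12, 11/3)
obs 3: x=0 → posterior Gamma(12, 14/3)
obs 4: x=5 → posterior Gamma(17, 17/3)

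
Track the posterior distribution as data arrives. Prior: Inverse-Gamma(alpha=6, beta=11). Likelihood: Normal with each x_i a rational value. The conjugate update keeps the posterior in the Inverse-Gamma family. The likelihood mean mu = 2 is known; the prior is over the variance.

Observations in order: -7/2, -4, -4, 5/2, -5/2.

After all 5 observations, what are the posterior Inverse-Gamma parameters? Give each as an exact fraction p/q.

alpha=17/2, beta=579/8

obs 1: x=-7/2 → posterior Inverse-Gamma(13/2, 209/8)
obs 2: x=-4 → posterior Inverse-Gamma(7, 353/8)
obs 3: x=-4 → posterior Inverse-Gamma(15/2, 497/8)
obs 4: x=5/2 → posterior Inverse-Gamma(8, 249/4)
obs 5: x=-5/2 → posterior Inverse-Gamma(17/2, 579/8)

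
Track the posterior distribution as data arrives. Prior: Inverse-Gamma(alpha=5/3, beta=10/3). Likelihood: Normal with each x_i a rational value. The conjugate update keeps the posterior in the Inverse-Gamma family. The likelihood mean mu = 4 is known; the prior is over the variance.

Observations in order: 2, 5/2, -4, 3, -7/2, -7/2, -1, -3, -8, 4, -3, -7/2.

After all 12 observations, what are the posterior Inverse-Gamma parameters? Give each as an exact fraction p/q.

obs 1: x=2 → posterior Inverse-Gamma(13/6, 16/3)
obs 2: x=5/2 → posterior Inverse-Gamma(8/3, 155/24)
obs 3: x=-4 → posterior Inverse-Gamma(19/6, 923/24)
obs 4: x=3 → posterior Inverse-Gamma(11/3, 935/24)
obs 5: x=-7/2 → posterior Inverse-Gamma(25/6, 805/12)
obs 6: x=-7/2 → posterior Inverse-Gamma(14/3, 2285/24)
obs 7: x=-1 → posterior Inverse-Gamma(31/6, 2585/24)
obs 8: x=-3 → posterior Inverse-Gamma(17/3, 3173/24)
obs 9: x=-8 → posterior Inverse-Gamma(37/6, 4901/24)
obs 10: x=4 → posterior Inverse-Gamma(20/3, 4901/24)
obs 11: x=-3 → posterior Inverse-Gamma(43/6, 5489/24)
obs 12: x=-7/2 → posterior Inverse-Gamma(23/3, 1541/6)

alpha=23/3, beta=1541/6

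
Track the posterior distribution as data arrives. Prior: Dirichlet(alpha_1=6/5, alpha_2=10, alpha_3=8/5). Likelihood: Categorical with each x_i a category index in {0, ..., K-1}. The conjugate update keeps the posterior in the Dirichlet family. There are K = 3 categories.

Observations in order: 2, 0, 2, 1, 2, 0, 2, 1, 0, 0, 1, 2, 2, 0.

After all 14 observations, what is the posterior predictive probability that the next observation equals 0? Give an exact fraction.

obs 1: x=2 → posterior Dirichlet(6/5, 10, 13/5)
obs 2: x=0 → posterior Dirichlet(11/5, 10, 13/5)
obs 3: x=2 → posterior Dirichlet(11/5, 10, 18/5)
obs 4: x=1 → posterior Dirichlet(11/5, 11, 18/5)
obs 5: x=2 → posterior Dirichlet(11/5, 11, 23/5)
obs 6: x=0 → posterior Dirichlet(16/5, 11, 23/5)
obs 7: x=2 → posterior Dirichlet(16/5, 11, 28/5)
obs 8: x=1 → posterior Dirichlet(16/5, 12, 28/5)
obs 9: x=0 → posterior Dirichlet(21/5, 12, 28/5)
obs 10: x=0 → posterior Dirichlet(26/5, 12, 28/5)
obs 11: x=1 → posterior Dirichlet(26/5, 13, 28/5)
obs 12: x=2 → posterior Dirichlet(26/5, 13, 33/5)
obs 13: x=2 → posterior Dirichlet(26/5, 13, 38/5)
obs 14: x=0 → posterior Dirichlet(31/5, 13, 38/5)

31/134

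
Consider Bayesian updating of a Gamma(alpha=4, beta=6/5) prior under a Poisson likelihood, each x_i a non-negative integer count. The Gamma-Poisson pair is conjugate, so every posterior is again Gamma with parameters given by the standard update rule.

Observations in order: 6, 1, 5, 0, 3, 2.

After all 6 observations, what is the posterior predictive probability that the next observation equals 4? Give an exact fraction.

3195967431819454159609250490309672960000/20873554875923477449109855954682643681001

obs 1: x=6 → posterior Gamma(10, 11/5)
obs 2: x=1 → posterior Gamma(11, 16/5)
obs 3: x=5 → posterior Gamma(16, 21/5)
obs 4: x=0 → posterior Gamma(16, 26/5)
obs 5: x=3 → posterior Gamma(19, 31/5)
obs 6: x=2 → posterior Gamma(21, 36/5)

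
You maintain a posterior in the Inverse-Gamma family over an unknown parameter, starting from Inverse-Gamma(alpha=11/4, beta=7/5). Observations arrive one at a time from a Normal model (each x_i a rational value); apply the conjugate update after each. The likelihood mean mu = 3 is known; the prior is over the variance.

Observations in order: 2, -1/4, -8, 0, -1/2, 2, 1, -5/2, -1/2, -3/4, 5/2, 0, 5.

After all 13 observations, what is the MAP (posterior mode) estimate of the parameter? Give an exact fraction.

9257/820

obs 1: x=2 → posterior Inverse-Gamma(13/4, 19/10)
obs 2: x=-1/4 → posterior Inverse-Gamma(15/4, 1149/160)
obs 3: x=-8 → posterior Inverse-Gamma(17/4, 10829/160)
obs 4: x=0 → posterior Inverse-Gamma(19/4, 11549/160)
obs 5: x=-1/2 → posterior Inverse-Gamma(21/4, 12529/160)
obs 6: x=2 → posterior Inverse-Gamma(23/4, 12609/160)
obs 7: x=1 → posterior Inverse-Gamma(25/4, 12929/160)
obs 8: x=-5/2 → posterior Inverse-Gamma(27/4, 15349/160)
obs 9: x=-1/2 → posterior Inverse-Gamma(29/4, 16329/160)
obs 10: x=-3/4 → posterior Inverse-Gamma(31/4, 8727/80)
obs 11: x=5/2 → posterior Inverse-Gamma(33/4, 8737/80)
obs 12: x=0 → posterior Inverse-Gamma(35/4, 9097/80)
obs 13: x=5 → posterior Inverse-Gamma(37/4, 9257/80)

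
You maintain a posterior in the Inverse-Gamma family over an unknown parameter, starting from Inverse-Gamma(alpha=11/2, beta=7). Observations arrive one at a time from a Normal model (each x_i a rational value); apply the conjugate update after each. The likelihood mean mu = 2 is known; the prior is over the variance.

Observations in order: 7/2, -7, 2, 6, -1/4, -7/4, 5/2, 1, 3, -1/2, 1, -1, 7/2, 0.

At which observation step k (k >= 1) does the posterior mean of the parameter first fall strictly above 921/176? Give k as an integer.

obs 1: x=7/2 → posterior Inverse-Gamma(6, 65/8)
obs 2: x=-7 → posterior Inverse-Gamma(13/2, 389/8)
obs 3: x=2 → posterior Inverse-Gamma(7, 389/8)
obs 4: x=6 → posterior Inverse-Gamma(15/2, 453/8)
obs 5: x=-1/4 → posterior Inverse-Gamma(8, 1893/32)
obs 6: x=-7/4 → posterior Inverse-Gamma(17/2, 1059/16)
obs 7: x=5/2 → posterior Inverse-Gamma(9, 1061/16)
obs 8: x=1 → posterior Inverse-Gamma(19/2, 1069/16)
obs 9: x=3 → posterior Inverse-Gamma(10, 1077/16)
obs 10: x=-1/2 → posterior Inverse-Gamma(21/2, 1127/16)
obs 11: x=1 → posterior Inverse-Gamma(11, 1135/16)
obs 12: x=-1 → posterior Inverse-Gamma(23/2, 1207/16)
obs 13: x=7/2 → posterior Inverse-Gamma(12, 1225/16)
obs 14: x=0 → posterior Inverse-Gamma(25/2, 1257/16)

k = 2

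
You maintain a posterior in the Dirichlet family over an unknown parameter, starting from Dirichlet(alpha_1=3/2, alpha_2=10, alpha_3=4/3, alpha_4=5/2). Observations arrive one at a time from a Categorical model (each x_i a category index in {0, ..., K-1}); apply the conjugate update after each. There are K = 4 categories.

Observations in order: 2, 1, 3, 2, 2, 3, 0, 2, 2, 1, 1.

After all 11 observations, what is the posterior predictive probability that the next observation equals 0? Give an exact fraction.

obs 1: x=2 → posterior Dirichlet(3/2, 10, 7/3, 5/2)
obs 2: x=1 → posterior Dirichlet(3/2, 11, 7/3, 5/2)
obs 3: x=3 → posterior Dirichlet(3/2, 11, 7/3, 7/2)
obs 4: x=2 → posterior Dirichlet(3/2, 11, 10/3, 7/2)
obs 5: x=2 → posterior Dirichlet(3/2, 11, 13/3, 7/2)
obs 6: x=3 → posterior Dirichlet(3/2, 11, 13/3, 9/2)
obs 7: x=0 → posterior Dirichlet(5/2, 11, 13/3, 9/2)
obs 8: x=2 → posterior Dirichlet(5/2, 11, 16/3, 9/2)
obs 9: x=2 → posterior Dirichlet(5/2, 11, 19/3, 9/2)
obs 10: x=1 → posterior Dirichlet(5/2, 12, 19/3, 9/2)
obs 11: x=1 → posterior Dirichlet(5/2, 13, 19/3, 9/2)

15/158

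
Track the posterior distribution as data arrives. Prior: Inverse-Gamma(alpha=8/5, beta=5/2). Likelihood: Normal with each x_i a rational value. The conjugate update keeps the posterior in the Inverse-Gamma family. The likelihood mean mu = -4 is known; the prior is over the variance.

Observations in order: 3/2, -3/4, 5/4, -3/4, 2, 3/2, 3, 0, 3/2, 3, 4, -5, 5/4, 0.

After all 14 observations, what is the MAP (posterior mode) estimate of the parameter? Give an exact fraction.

2015/96

obs 1: x=3/2 → posterior Inverse-Gamma(21/10, 141/8)
obs 2: x=-3/4 → posterior Inverse-Gamma(13/5, 733/32)
obs 3: x=5/4 → posterior Inverse-Gamma(31/10, 587/16)
obs 4: x=-3/4 → posterior Inverse-Gamma(18/5, 1343/32)
obs 5: x=2 → posterior Inverse-Gamma(41/10, 1919/32)
obs 6: x=3/2 → posterior Inverse-Gamma(23/5, 2403/32)
obs 7: x=3 → posterior Inverse-Gamma(51/10, 3187/32)
obs 8: x=0 → posterior Inverse-Gamma(28/5, 3443/32)
obs 9: x=3/2 → posterior Inverse-Gamma(61/10, 3927/32)
obs 10: x=3 → posterior Inverse-Gamma(33/5, 4711/32)
obs 11: x=4 → posterior Inverse-Gamma(71/10, 5735/32)
obs 12: x=-5 → posterior Inverse-Gamma(38/5, 5751/32)
obs 13: x=5/4 → posterior Inverse-Gamma(81/10, 387/2)
obs 14: x=0 → posterior Inverse-Gamma(43/5, 403/2)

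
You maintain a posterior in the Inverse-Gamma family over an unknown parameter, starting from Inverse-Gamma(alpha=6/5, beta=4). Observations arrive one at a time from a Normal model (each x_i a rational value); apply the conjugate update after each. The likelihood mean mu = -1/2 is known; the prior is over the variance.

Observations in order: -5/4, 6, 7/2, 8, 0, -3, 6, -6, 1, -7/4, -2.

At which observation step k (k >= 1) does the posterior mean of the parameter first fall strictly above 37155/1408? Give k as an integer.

obs 1: x=-5/4 → posterior Inverse-Gamma(17/10, 137/32)
obs 2: x=6 → posterior Inverse-Gamma(11/5, 813/32)
obs 3: x=7/2 → posterior Inverse-Gamma(27/10, 1069/32)
obs 4: x=8 → posterior Inverse-Gamma(16/5, 2225/32)
obs 5: x=0 → posterior Inverse-Gamma(37/10, 2229/32)
obs 6: x=-3 → posterior Inverse-Gamma(21/5, 2329/32)
obs 7: x=6 → posterior Inverse-Gamma(47/10, 3005/32)
obs 8: x=-6 → posterior Inverse-Gamma(26/5, 3489/32)
obs 9: x=1 → posterior Inverse-Gamma(57/10, 3525/32)
obs 10: x=-7/4 → posterior Inverse-Gamma(31/5, 1775/16)
obs 11: x=-2 → posterior Inverse-Gamma(67/10, 1793/16)

k = 4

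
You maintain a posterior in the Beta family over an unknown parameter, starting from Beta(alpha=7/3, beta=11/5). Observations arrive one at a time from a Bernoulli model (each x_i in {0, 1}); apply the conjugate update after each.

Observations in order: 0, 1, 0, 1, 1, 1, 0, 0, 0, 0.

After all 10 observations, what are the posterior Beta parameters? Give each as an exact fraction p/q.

alpha=19/3, beta=41/5

obs 1: x=0 → posterior Beta(7/3, 16/5)
obs 2: x=1 → posterior Beta(10/3, 16/5)
obs 3: x=0 → posterior Beta(10/3, 21/5)
obs 4: x=1 → posterior Beta(13/3, 21/5)
obs 5: x=1 → posterior Beta(16/3, 21/5)
obs 6: x=1 → posterior Beta(19/3, 21/5)
obs 7: x=0 → posterior Beta(19/3, 26/5)
obs 8: x=0 → posterior Beta(19/3, 31/5)
obs 9: x=0 → posterior Beta(19/3, 36/5)
obs 10: x=0 → posterior Beta(19/3, 41/5)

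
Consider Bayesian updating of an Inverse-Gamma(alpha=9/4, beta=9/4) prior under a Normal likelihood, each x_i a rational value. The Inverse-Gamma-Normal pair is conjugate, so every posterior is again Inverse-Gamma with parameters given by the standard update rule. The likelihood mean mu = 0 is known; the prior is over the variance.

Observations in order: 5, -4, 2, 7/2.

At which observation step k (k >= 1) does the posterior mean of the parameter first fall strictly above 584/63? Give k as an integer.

obs 1: x=5 → posterior Inverse-Gamma(11/4, 59/4)
obs 2: x=-4 → posterior Inverse-Gamma(13/4, 91/4)
obs 3: x=2 → posterior Inverse-Gamma(15/4, 99/4)
obs 4: x=7/2 → posterior Inverse-Gamma(17/4, 247/8)

k = 2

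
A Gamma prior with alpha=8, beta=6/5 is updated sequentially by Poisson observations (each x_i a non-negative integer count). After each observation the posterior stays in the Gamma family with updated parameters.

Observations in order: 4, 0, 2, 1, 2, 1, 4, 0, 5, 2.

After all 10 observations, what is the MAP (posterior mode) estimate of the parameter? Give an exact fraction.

obs 1: x=4 → posterior Gamma(12, 11/5)
obs 2: x=0 → posterior Gamma(12, 16/5)
obs 3: x=2 → posterior Gamma(14, 21/5)
obs 4: x=1 → posterior Gamma(15, 26/5)
obs 5: x=2 → posterior Gamma(17, 31/5)
obs 6: x=1 → posterior Gamma(18, 36/5)
obs 7: x=4 → posterior Gamma(22, 41/5)
obs 8: x=0 → posterior Gamma(22, 46/5)
obs 9: x=5 → posterior Gamma(27, 51/5)
obs 10: x=2 → posterior Gamma(29, 56/5)

5/2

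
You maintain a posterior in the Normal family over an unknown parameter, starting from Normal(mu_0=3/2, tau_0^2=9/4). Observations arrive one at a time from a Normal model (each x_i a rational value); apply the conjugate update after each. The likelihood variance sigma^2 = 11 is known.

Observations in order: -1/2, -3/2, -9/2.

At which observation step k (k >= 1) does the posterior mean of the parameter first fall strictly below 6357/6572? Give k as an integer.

k = 2

obs 1: x=-1/2 → posterior Normal(123/106, 99/53)
obs 2: x=-3/2 → posterior Normal(24/31, 99/62)
obs 3: x=-9/2 → posterior Normal(15/142, 99/71)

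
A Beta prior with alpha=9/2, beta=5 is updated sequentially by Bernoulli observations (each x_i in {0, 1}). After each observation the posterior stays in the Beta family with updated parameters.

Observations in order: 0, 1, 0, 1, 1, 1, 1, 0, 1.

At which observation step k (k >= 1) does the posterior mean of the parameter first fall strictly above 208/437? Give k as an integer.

k = 2

obs 1: x=0 → posterior Beta(9/2, 6)
obs 2: x=1 → posterior Beta(11/2, 6)
obs 3: x=0 → posterior Beta(11/2, 7)
obs 4: x=1 → posterior Beta(13/2, 7)
obs 5: x=1 → posterior Beta(15/2, 7)
obs 6: x=1 → posterior Beta(17/2, 7)
obs 7: x=1 → posterior Beta(19/2, 7)
obs 8: x=0 → posterior Beta(19/2, 8)
obs 9: x=1 → posterior Beta(21/2, 8)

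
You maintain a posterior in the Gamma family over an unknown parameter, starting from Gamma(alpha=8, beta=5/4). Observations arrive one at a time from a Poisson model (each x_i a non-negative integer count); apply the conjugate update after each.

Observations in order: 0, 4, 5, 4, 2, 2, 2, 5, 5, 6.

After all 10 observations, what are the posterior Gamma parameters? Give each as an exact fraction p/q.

obs 1: x=0 → posterior Gamma(8, 9/4)
obs 2: x=4 → posterior Gamma(12, 13/4)
obs 3: x=5 → posterior Gamma(17, 17/4)
obs 4: x=4 → posterior Gamma(21, 21/4)
obs 5: x=2 → posterior Gamma(23, 25/4)
obs 6: x=2 → posterior Gamma(25, 29/4)
obs 7: x=2 → posterior Gamma(27, 33/4)
obs 8: x=5 → posterior Gamma(32, 37/4)
obs 9: x=5 → posterior Gamma(37, 41/4)
obs 10: x=6 → posterior Gamma(43, 45/4)

alpha=43, beta=45/4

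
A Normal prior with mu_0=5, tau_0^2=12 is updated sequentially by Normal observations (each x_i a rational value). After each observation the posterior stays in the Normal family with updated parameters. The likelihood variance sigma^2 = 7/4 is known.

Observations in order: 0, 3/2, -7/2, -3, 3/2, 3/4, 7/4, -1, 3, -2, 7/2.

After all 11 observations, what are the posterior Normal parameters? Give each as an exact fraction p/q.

obs 1: x=0 → posterior Normal(7/11, 84/55)
obs 2: x=3/2 → posterior Normal(107/103, 84/103)
obs 3: x=-7/2 → posterior Normal(-61/151, 84/151)
obs 4: x=-3 → posterior Normal(-205/199, 84/199)
obs 5: x=3/2 → posterior Normal(-7/13, 84/247)
obs 6: x=3/4 → posterior Normal(-97/295, 84/295)
obs 7: x=7/4 → posterior Normal(-13/343, 12/49)
obs 8: x=-1 → posterior Normal(-61/391, 84/391)
obs 9: x=3 → posterior Normal(83/439, 84/439)
obs 10: x=-2 → posterior Normal(-13/487, 84/487)
obs 11: x=7/2 → posterior Normal(31/107, 84/535)

mu_0=31/107, tau_0^2=84/535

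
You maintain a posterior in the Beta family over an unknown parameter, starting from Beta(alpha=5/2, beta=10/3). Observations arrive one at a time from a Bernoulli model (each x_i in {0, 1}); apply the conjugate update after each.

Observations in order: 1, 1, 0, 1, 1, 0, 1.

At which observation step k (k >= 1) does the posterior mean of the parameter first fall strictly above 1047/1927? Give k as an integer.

obs 1: x=1 → posterior Beta(7/2, 10/3)
obs 2: x=1 → posterior Beta(9/2, 10/3)
obs 3: x=0 → posterior Beta(9/2, 13/3)
obs 4: x=1 → posterior Beta(11/2, 13/3)
obs 5: x=1 → posterior Beta(13/2, 13/3)
obs 6: x=0 → posterior Beta(13/2, 16/3)
obs 7: x=1 → posterior Beta(15/2, 16/3)

k = 2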